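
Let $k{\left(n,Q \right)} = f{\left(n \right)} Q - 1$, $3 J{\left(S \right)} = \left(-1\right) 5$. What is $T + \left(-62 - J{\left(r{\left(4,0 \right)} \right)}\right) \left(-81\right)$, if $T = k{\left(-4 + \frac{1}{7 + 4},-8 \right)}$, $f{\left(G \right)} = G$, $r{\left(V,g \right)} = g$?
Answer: $\frac{54090}{11} \approx 4917.3$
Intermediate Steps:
$J{\left(S \right)} = - \frac{5}{3}$ ($J{\left(S \right)} = \frac{\left(-1\right) 5}{3} = \frac{1}{3} \left(-5\right) = - \frac{5}{3}$)
$k{\left(n,Q \right)} = -1 + Q n$ ($k{\left(n,Q \right)} = n Q - 1 = Q n - 1 = -1 + Q n$)
$T = \frac{333}{11}$ ($T = -1 - 8 \left(-4 + \frac{1}{7 + 4}\right) = -1 - 8 \left(-4 + \frac{1}{11}\right) = -1 - - \frac{344}{11} = -1 + \frac{344}{11} = \frac{333}{11} \approx 30.273$)
$T + \left(-62 - J{\left(r{\left(4,0 \right)} \right)}\right) \left(-81\right) = \frac{333}{11} + \left(-62 - - \frac{5}{3}\right) \left(-81\right) = \frac{333}{11} + \left(-62 + \frac{5}{3}\right) \left(-81\right) = \frac{333}{11} - -4887 = \frac{333}{11} + 4887 = \frac{54090}{11}$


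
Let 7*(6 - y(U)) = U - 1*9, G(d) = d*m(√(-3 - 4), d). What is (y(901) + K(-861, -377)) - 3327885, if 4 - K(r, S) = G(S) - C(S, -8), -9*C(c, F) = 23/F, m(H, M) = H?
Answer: -1677313063/504 + 377*I*√7 ≈ -3.328e+6 + 997.45*I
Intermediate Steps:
C(c, F) = -23/(9*F)
G(d) = I*d*√7 (G(d) = d*√(-3 - 4) = d*√(-7) = d*(I*√7) = I*d*√7)
y(U) = 51/7 - U/7 (y(U) = 6 - (U - 1*9)/7 = 6 - (U - 9)/7 = 6 - (-9 + U)/7 = 6 + (9/7 - U/7) = 51/7 - U/7)
K(r, S) = 311/72 - I*S*√7 (K(r, S) = 4 - (I*S*√7 - (-23)/(9*(-8))) = 4 - (I*S*√7 - (-23)*(-1)/(9*8)) = 4 - (I*S*√7 - 1*23/72) = 4 - (I*S*√7 - 23/72) = 4 - (-23/72 + I*S*√7) = 4 + (23/72 - I*S*√7) = 311/72 - I*S*√7)
(y(901) + K(-861, -377)) - 3327885 = ((51/7 - ⅐*901) + (311/72 - 1*I*(-377)*√7)) - 3327885 = ((51/7 - 901/7) + (311/72 + 377*I*√7)) - 3327885 = (-850/7 + (311/72 + 377*I*√7)) - 3327885 = (-59023/504 + 377*I*√7) - 3327885 = -1677313063/504 + 377*I*√7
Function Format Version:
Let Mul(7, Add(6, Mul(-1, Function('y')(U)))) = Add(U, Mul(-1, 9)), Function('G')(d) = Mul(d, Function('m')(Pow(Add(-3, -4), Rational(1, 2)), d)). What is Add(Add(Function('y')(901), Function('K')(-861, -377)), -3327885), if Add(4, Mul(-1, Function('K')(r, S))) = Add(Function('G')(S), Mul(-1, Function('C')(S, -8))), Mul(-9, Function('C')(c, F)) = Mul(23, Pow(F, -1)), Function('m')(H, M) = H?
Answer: Add(Rational(-1677313063, 504), Mul(377, I, Pow(7, Rational(1, 2)))) ≈ Add(-3.3280e+6, Mul(997.45, I))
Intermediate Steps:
Function('C')(c, F) = Mul(Rational(-23, 9), Pow(F, -1)) (Function('C')(c, F) = Mul(Rational(-1, 9), Mul(23, Pow(F, -1))) = Mul(Rational(-23, 9), Pow(F, -1)))
Function('G')(d) = Mul(I, d, Pow(7, Rational(1, 2))) (Function('G')(d) = Mul(d, Pow(Add(-3, -4), Rational(1, 2))) = Mul(d, Pow(-7, Rational(1, 2))) = Mul(d, Mul(I, Pow(7, Rational(1, 2)))) = Mul(I, d, Pow(7, Rational(1, 2))))
Function('y')(U) = Add(Rational(51, 7), Mul(Rational(-1, 7), U)) (Function('y')(U) = Add(6, Mul(Rational(-1, 7), Add(U, Mul(-1, 9)))) = Add(6, Mul(Rational(-1, 7), Add(U, -9))) = Add(6, Mul(Rational(-1, 7), Add(-9, U))) = Add(6, Add(Rational(9, 7), Mul(Rational(-1, 7), U))) = Add(Rational(51, 7), Mul(Rational(-1, 7), U)))
Function('K')(r, S) = Add(Rational(311, 72), Mul(-1, I, S, Pow(7, Rational(1, 2)))) (Function('K')(r, S) = Add(4, Mul(-1, Add(Mul(I, S, Pow(7, Rational(1, 2))), Mul(-1, Mul(Rational(-23, 9), Pow(-8, -1)))))) = Add(4, Mul(-1, Add(Mul(I, S, Pow(7, Rational(1, 2))), Mul(-1, Mul(Rational(-23, 9), Rational(-1, 8)))))) = Add(4, Mul(-1, Add(Mul(I, S, Pow(7, Rational(1, 2))), Mul(-1, Rational(23, 72))))) = Add(4, Mul(-1, Add(Mul(I, S, Pow(7, Rational(1, 2))), Rational(-23, 72)))) = Add(4, Mul(-1, Add(Rational(-23, 72), Mul(I, S, Pow(7, Rational(1, 2)))))) = Add(4, Add(Rational(23, 72), Mul(-1, I, S, Pow(7, Rational(1, 2))))) = Add(Rational(311, 72), Mul(-1, I, S, Pow(7, Rational(1, 2)))))
Add(Add(Function('y')(901), Function('K')(-861, -377)), -3327885) = Add(Add(Add(Rational(51, 7), Mul(Rational(-1, 7), 901)), Add(Rational(311, 72), Mul(-1, I, -377, Pow(7, Rational(1, 2))))), -3327885) = Add(Add(Add(Rational(51, 7), Rational(-901, 7)), Add(Rational(311, 72), Mul(377, I, Pow(7, Rational(1, 2))))), -3327885) = Add(Add(Rational(-850, 7), Add(Rational(311, 72), Mul(377, I, Pow(7, Rational(1, 2))))), -3327885) = Add(Add(Rational(-59023, 504), Mul(377, I, Pow(7, Rational(1, 2)))), -3327885) = Add(Rational(-1677313063, 504), Mul(377, I, Pow(7, Rational(1, 2))))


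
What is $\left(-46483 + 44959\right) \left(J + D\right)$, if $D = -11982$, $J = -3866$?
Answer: $24152352$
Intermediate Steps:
$\left(-46483 + 44959\right) \left(J + D\right) = \left(-46483 + 44959\right) \left(-3866 - 11982\right) = \left(-1524\right) \left(-15848\right) = 24152352$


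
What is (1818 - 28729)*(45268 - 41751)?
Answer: -94645987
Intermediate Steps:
(1818 - 28729)*(45268 - 41751) = -26911*3517 = -94645987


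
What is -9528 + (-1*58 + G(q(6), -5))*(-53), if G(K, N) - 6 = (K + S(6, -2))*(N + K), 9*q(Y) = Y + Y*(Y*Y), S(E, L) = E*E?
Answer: -630062/9 ≈ -70007.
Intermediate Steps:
S(E, L) = E**2
q(Y) = Y/9 + Y**3/9 (q(Y) = (Y + Y*(Y*Y))/9 = (Y + Y*Y**2)/9 = (Y + Y**3)/9 = Y/9 + Y**3/9)
G(K, N) = 6 + (36 + K)*(K + N) (G(K, N) = 6 + (K + 6**2)*(N + K) = 6 + (K + 36)*(K + N) = 6 + (36 + K)*(K + N))
-9528 + (-1*58 + G(q(6), -5))*(-53) = -9528 + (-1*58 + (6 + ((1/9)*6*(1 + 6**2))**2 + 36*((1/9)*6*(1 + 6**2)) + 36*(-5) + ((1/9)*6*(1 + 6**2))*(-5)))*(-53) = -9528 + (-58 + (6 + ((1/9)*6*(1 + 36))**2 + 36*((1/9)*6*(1 + 36)) - 180 + ((1/9)*6*(1 + 36))*(-5)))*(-53) = -9528 + (-58 + (6 + ((1/9)*6*37)**2 + 36*((1/9)*6*37) - 180 + ((1/9)*6*37)*(-5)))*(-53) = -9528 + (-58 + (6 + (74/3)**2 + 36*(74/3) - 180 + (74/3)*(-5)))*(-53) = -9528 + (-58 + (6 + 5476/9 + 888 - 180 - 370/3))*(-53) = -9528 + (-58 + 10792/9)*(-53) = -9528 + (10270/9)*(-53) = -9528 - 544310/9 = -630062/9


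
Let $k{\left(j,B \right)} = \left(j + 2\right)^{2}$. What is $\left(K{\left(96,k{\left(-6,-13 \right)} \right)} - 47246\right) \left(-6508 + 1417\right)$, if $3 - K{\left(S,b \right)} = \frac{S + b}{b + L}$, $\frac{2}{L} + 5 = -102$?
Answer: $\frac{68556690629}{285} \approx 2.4055 \cdot 10^{8}$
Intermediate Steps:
$L = - \frac{2}{107}$ ($L = \frac{2}{-5 - 102} = \frac{2}{-107} = 2 \left(- \frac{1}{107}\right) = - \frac{2}{107} \approx -0.018692$)
$k{\left(j,B \right)} = \left(2 + j\right)^{2}$
$K{\left(S,b \right)} = 3 - \frac{S + b}{- \frac{2}{107} + b}$ ($K{\left(S,b \right)} = 3 - \frac{S + b}{b - \frac{2}{107}} = 3 - \frac{S + b}{- \frac{2}{107} + b}$)
$\left(K{\left(96,k{\left(-6,-13 \right)} \right)} - 47246\right) \left(-6508 + 1417\right) = \left(\frac{-6 - 10272 + 214 \left(2 - 6\right)^{2}}{-2 + 107 \left(2 - 6\right)^{2}} - 47246\right) \left(-6508 + 1417\right) = \left(\frac{-6 - 10272 + 214 \left(-4\right)^{2}}{-2 + 107 \left(-4\right)^{2}} - 47246\right) \left(-5091\right) = \left(\frac{-6 - 10272 + 214 \cdot 16}{-2 + 107 \cdot 16} - 47246\right) \left(-5091\right) = \left(\frac{-6 - 10272 + 3424}{-2 + 1712} - 47246\right) \left(-5091\right) = \left(\frac{1}{1710} \left(-6854\right) - 47246\right) \left(-5091\right) = \left(- \frac{3427}{855} - 47246\right) \left(-5091\right) = \left(- \frac{40398757}{855}\right) \left(-5091\right) = \frac{68556690629}{285}$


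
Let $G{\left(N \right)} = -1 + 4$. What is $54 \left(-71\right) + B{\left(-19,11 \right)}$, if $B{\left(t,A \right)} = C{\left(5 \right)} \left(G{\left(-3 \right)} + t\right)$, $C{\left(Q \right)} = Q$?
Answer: $-3914$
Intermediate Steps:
$G{\left(N \right)} = 3$
$B{\left(t,A \right)} = 15 + 5 t$ ($B{\left(t,A \right)} = 5 \left(3 + t\right) = 15 + 5 t$)
$54 \left(-71\right) + B{\left(-19,11 \right)} = 54 \left(-71\right) + \left(15 + 5 \left(-19\right)\right) = -3834 + \left(15 - 95\right) = -3834 - 80 = -3914$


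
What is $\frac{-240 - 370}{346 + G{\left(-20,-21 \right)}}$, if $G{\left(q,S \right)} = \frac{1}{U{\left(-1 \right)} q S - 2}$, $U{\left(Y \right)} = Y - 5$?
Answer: $- \frac{1538420}{872611} \approx -1.763$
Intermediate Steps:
$U{\left(Y \right)} = -5 + Y$
$G{\left(q,S \right)} = \frac{1}{-2 - 6 S q}$ ($G{\left(q,S \right)} = \frac{1}{\left(-5 - 1\right) q S - 2} = \frac{1}{- 6 q S - 2} = \frac{1}{- 6 S q - 2} = \frac{1}{-2 - 6 S q}$)
$\frac{-240 - 370}{346 + G{\left(-20,-21 \right)}} = \frac{-240 - 370}{346 - \frac{1}{2 + 6 \left(-21\right) \left(-20\right)}} = - \frac{610}{346 - \frac{1}{2 + 2520}} = - \frac{610}{346 - \frac{1}{2522}} = - \frac{610}{\frac{872611}{2522}} = \left(-610\right) \frac{2522}{872611} = - \frac{1538420}{872611}$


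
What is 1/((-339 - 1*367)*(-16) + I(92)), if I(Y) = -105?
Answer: 1/11191 ≈ 8.9357e-5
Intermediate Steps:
1/((-339 - 1*367)*(-16) + I(92)) = 1/((-339 - 1*367)*(-16) - 105) = 1/((-339 - 367)*(-16) - 105) = 1/(-706*(-16) - 105) = 1/(11296 - 105) = 1/11191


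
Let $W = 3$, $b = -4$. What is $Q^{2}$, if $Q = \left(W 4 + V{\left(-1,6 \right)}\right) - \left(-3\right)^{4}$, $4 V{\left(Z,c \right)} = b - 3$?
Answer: $\frac{80089}{16} \approx 5005.6$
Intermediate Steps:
$V{\left(Z,c \right)} = - \frac{7}{4}$ ($V{\left(Z,c \right)} = \frac{-4 - 3}{4} = \frac{1}{4} \left(-7\right) = - \frac{7}{4}$)
$Q = - \frac{283}{4}$ ($Q = \left(3 \cdot 4 - \frac{7}{4}\right) - \left(-3\right)^{4} = \left(12 - \frac{7}{4}\right) - 81 = \frac{41}{4} - 81 = - \frac{283}{4} \approx -70.75$)
$Q^{2} = \left(- \frac{283}{4}\right)^{2} = \frac{80089}{16}$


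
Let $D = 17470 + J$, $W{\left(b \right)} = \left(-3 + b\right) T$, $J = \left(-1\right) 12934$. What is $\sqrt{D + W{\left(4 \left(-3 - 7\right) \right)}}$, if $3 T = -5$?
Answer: $\frac{\sqrt{41469}}{3} \approx 67.88$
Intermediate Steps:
$T = - \frac{5}{3}$ ($T = \frac{1}{3} \left(-5\right) = - \frac{5}{3} \approx -1.6667$)
$J = -12934$
$W{\left(b \right)} = 5 - \frac{5 b}{3}$ ($W{\left(b \right)} = \left(-3 + b\right) \left(- \frac{5}{3}\right) = 5 - \frac{5 b}{3}$)
$D = 4536$ ($D = 17470 - 12934 = 4536$)
$\sqrt{D + W{\left(4 \left(-3 - 7\right) \right)}} = \sqrt{4536 - \left(-5 + \frac{5 \cdot 4 \left(-3 - 7\right)}{3}\right)} = \sqrt{4536 - \left(-5 + \frac{5 \cdot 4 \left(-10\right)}{3}\right)} = \sqrt{4536 + \left(5 - - \frac{200}{3}\right)} = \sqrt{4536 + \left(5 + \frac{200}{3}\right)} = \sqrt{4536 + \frac{215}{3}} = \sqrt{\frac{13823}{3}} = \frac{\sqrt{41469}}{3}$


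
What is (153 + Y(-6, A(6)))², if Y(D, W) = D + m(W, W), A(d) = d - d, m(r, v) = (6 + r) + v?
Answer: 23409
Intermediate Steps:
m(r, v) = 6 + r + v
A(d) = 0
Y(D, W) = 6 + D + 2*W (Y(D, W) = D + (6 + W + W) = D + (6 + 2*W) = 6 + D + 2*W)
(153 + Y(-6, A(6)))² = (153 + (6 - 6 + 2*0))² = (153 + (6 - 6 + 0))² = (153 + 0)² = 153² = 23409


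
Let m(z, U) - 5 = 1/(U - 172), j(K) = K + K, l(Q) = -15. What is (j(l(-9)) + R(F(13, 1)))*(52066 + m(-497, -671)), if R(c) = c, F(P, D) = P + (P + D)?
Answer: -43895852/281 ≈ -1.5621e+5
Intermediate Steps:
F(P, D) = D + 2*P (F(P, D) = P + (D + P) = D + 2*P)
j(K) = 2*K
m(z, U) = 5 + 1/(-172 + U) (m(z, U) = 5 + 1/(U - 172) = 5 + 1/(-172 + U))
(j(l(-9)) + R(F(13, 1)))*(52066 + m(-497, -671)) = (2*(-15) + (1 + 2*13))*(52066 + (-859 + 5*(-671))/(-172 - 671)) = (-30 + (1 + 26))*(52066 + (-859 - 3355)/(-843)) = (-30 + 27)*(52066 - 1/843*(-4214)) = -3*(52066 + 4214/843) = -3*43895852/843 = -43895852/281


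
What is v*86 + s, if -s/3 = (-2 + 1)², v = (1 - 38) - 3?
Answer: -3443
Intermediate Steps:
v = -40 (v = -37 - 3 = -40)
s = -3 (s = -3*(-2 + 1)² = -3*(-1)² = -3*1 = -3)
v*86 + s = -40*86 - 3 = -3440 - 3 = -3443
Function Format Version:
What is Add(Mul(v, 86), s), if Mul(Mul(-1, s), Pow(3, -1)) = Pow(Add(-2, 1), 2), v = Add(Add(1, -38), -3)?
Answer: -3443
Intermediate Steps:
v = -40 (v = Add(-37, -3) = -40)
s = -3 (s = Mul(-3, Pow(Add(-2, 1), 2)) = Mul(-3, Pow(-1, 2)) = Mul(-3, 1) = -3)
Add(Mul(v, 86), s) = Add(Mul(-40, 86), -3) = Add(-3440, -3) = -3443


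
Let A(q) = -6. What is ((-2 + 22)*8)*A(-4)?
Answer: -960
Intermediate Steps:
((-2 + 22)*8)*A(-4) = ((-2 + 22)*8)*(-6) = (20*8)*(-6) = 160*(-6) = -960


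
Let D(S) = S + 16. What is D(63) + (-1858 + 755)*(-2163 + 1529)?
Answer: 699381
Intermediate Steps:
D(S) = 16 + S
D(63) + (-1858 + 755)*(-2163 + 1529) = (16 + 63) + (-1858 + 755)*(-2163 + 1529) = 79 - 1103*(-634) = 79 + 699302 = 699381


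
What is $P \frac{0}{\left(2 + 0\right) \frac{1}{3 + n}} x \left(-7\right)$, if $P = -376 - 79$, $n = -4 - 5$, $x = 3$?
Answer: $0$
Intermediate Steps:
$n = -9$
$P = -455$
$P \frac{0}{\left(2 + 0\right) \frac{1}{3 + n}} x \left(-7\right) = - 455 \frac{0}{\left(2 + 0\right) \frac{1}{3 - 9}} \cdot 3 \left(-7\right) = - 455 \frac{0}{2 \frac{1}{-6}} \cdot 3 \left(-7\right) = - 455 \frac{0}{2 \left(- \frac{1}{6}\right)} 3 \left(-7\right) = - 455 \frac{0}{- \frac{1}{3}} \cdot 3 \left(-7\right) = - 455 \cdot 0 \left(-3\right) 3 \left(-7\right) = - 455 \cdot 0 \cdot 3 \left(-7\right) = - 455 \cdot 0 \left(-7\right) = \left(-455\right) 0 = 0$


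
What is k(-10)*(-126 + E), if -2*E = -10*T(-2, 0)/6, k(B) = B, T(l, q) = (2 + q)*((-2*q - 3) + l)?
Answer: 4030/3 ≈ 1343.3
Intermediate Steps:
T(l, q) = (2 + q)*(-3 + l - 2*q) (T(l, q) = (2 + q)*((-3 - 2*q) + l) = (2 + q)*(-3 + l - 2*q))
E = -25/3 (E = -(-5)*(-6 - 7*0 - 2*0**2 + 2*(-2) - 2*0)/6 = -(-5)*(-6 + 0 - 2*0 - 4 + 0)*(1/6) = -(-5)*(-6 + 0 + 0 - 4 + 0)*(1/6) = -(-5)*(-10*1/6) = -(-5)*(-5)/3 = -1/2*50/3 = -25/3 ≈ -8.3333)
k(-10)*(-126 + E) = -10*(-126 - 25/3) = -10*(-403/3) = 4030/3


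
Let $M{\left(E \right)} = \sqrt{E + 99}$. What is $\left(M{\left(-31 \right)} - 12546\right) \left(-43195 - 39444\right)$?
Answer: $1036788894 - 165278 \sqrt{17} \approx 1.0361 \cdot 10^{9}$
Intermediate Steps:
$M{\left(E \right)} = \sqrt{99 + E}$
$\left(M{\left(-31 \right)} - 12546\right) \left(-43195 - 39444\right) = \left(\sqrt{99 - 31} - 12546\right) \left(-43195 - 39444\right) = \left(\sqrt{68} - 12546\right) \left(-82639\right) = \left(2 \sqrt{17} - 12546\right) \left(-82639\right) = \left(-12546 + 2 \sqrt{17}\right) \left(-82639\right) = 1036788894 - 165278 \sqrt{17}$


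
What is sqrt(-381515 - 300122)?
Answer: I*sqrt(681637) ≈ 825.61*I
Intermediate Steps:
sqrt(-381515 - 300122) = sqrt(-681637) = I*sqrt(681637)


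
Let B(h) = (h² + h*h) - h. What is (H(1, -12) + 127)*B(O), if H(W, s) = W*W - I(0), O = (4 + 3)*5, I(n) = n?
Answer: 309120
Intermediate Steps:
O = 35 (O = 7*5 = 35)
B(h) = -h + 2*h² (B(h) = (h² + h²) - h = 2*h² - h = -h + 2*h²)
H(W, s) = W² (H(W, s) = W*W - 1*0 = W² + 0 = W²)
(H(1, -12) + 127)*B(O) = (1² + 127)*(35*(-1 + 2*35)) = (1 + 127)*(35*(-1 + 70)) = 128*(35*69) = 128*2415 = 309120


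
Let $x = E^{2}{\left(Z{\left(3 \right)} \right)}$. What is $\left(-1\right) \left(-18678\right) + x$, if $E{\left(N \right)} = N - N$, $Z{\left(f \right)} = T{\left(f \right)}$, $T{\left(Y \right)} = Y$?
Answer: $18678$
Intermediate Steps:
$Z{\left(f \right)} = f$
$E{\left(N \right)} = 0$
$x = 0$ ($x = 0^{2} = 0$)
$\left(-1\right) \left(-18678\right) + x = \left(-1\right) \left(-18678\right) + 0 = 18678 + 0 = 18678$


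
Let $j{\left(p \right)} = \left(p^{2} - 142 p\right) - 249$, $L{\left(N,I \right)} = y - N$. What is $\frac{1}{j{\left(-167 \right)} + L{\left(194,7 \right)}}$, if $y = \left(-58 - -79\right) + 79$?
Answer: $\frac{1}{51260} \approx 1.9508 \cdot 10^{-5}$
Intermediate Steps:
$y = 100$ ($y = \left(-58 + 79\right) + 79 = 21 + 79 = 100$)
$L{\left(N,I \right)} = 100 - N$
$j{\left(p \right)} = -249 + p^{2} - 142 p$
$\frac{1}{j{\left(-167 \right)} + L{\left(194,7 \right)}} = \frac{1}{\left(-249 + \left(-167\right)^{2} - -23714\right) + \left(100 - 194\right)} = \frac{1}{\left(-249 + 27889 + 23714\right) + \left(100 - 194\right)} = \frac{1}{51354 - 94} = \frac{1}{51260}$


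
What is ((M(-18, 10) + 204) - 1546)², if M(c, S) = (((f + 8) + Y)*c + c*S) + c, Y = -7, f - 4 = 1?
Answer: 2715904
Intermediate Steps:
f = 5 (f = 4 + 1 = 5)
M(c, S) = 7*c + S*c (M(c, S) = (((5 + 8) - 7)*c + c*S) + c = ((13 - 7)*c + S*c) + c = (6*c + S*c) + c = 7*c + S*c)
((M(-18, 10) + 204) - 1546)² = ((-18*(7 + 10) + 204) - 1546)² = ((-18*17 + 204) - 1546)² = ((-306 + 204) - 1546)² = (-102 - 1546)² = (-1648)² = 2715904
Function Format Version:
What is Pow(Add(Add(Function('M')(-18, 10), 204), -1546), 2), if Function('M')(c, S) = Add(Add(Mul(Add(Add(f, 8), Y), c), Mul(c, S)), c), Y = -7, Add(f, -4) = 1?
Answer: 2715904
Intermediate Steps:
f = 5 (f = Add(4, 1) = 5)
Function('M')(c, S) = Add(Mul(7, c), Mul(S, c)) (Function('M')(c, S) = Add(Add(Mul(Add(Add(5, 8), -7), c), Mul(c, S)), c) = Add(Add(Mul(Add(13, -7), c), Mul(S, c)), c) = Add(Add(Mul(6, c), Mul(S, c)), c) = Add(Mul(7, c), Mul(S, c)))
Pow(Add(Add(Function('M')(-18, 10), 204), -1546), 2) = Pow(Add(Add(Mul(-18, Add(7, 10)), 204), -1546), 2) = Pow(Add(Add(Mul(-18, 17), 204), -1546), 2) = Pow(Add(Add(-306, 204), -1546), 2) = Pow(Add(-102, -1546), 2) = Pow(-1648, 2) = 2715904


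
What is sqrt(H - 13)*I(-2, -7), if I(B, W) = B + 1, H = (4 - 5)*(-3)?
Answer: -I*sqrt(10) ≈ -3.1623*I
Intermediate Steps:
H = 3 (H = -1*(-3) = 3)
I(B, W) = 1 + B
sqrt(H - 13)*I(-2, -7) = sqrt(3 - 13)*(1 - 2) = sqrt(-10)*(-1) = (I*sqrt(10))*(-1) = -I*sqrt(10)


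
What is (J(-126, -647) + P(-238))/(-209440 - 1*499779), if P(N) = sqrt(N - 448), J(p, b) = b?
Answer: 647/709219 - I*sqrt(14)/101317 ≈ 0.00091227 - 3.693e-5*I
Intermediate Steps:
P(N) = sqrt(-448 + N)
(J(-126, -647) + P(-238))/(-209440 - 1*499779) = (-647 + sqrt(-448 - 238))/(-209440 - 1*499779) = (-647 + sqrt(-686))/(-209440 - 499779) = (-647 + 7*I*sqrt(14))/(-709219) = (-647 + 7*I*sqrt(14))*(-1/709219) = 647/709219 - I*sqrt(14)/101317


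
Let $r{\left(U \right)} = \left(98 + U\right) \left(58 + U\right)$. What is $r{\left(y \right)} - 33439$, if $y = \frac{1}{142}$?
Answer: $- \frac{559629667}{20164} \approx -27754.0$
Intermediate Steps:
$y = \frac{1}{142} \approx 0.0070423$
$r{\left(U \right)} = \left(58 + U\right) \left(98 + U\right)$
$r{\left(y \right)} - 33439 = \left(5684 + \left(\frac{1}{142}\right)^{2} + 156 \cdot \frac{1}{142}\right) - 33439 = \left(5684 + \frac{1}{20164} + \frac{78}{71}\right) - 33439 = \frac{114634329}{20164} - 33439 = - \frac{559629667}{20164}$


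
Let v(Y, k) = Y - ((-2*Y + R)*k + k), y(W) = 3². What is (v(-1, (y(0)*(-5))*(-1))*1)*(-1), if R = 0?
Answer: 136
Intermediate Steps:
y(W) = 9
v(Y, k) = Y - k + 2*Y*k (v(Y, k) = Y - ((-2*Y + 0)*k + k) = Y - ((-2*Y)*k + k) = Y - (-2*Y*k + k) = Y - (k - 2*Y*k) = Y + (-k + 2*Y*k) = Y - k + 2*Y*k)
(v(-1, (y(0)*(-5))*(-1))*1)*(-1) = ((-1 - 9*(-5)*(-1) + 2*(-1)*((9*(-5))*(-1)))*1)*(-1) = ((-1 - (-45)*(-1) + 2*(-1)*(-45*(-1)))*1)*(-1) = ((-1 - 1*45 + 2*(-1)*45)*1)*(-1) = ((-1 - 45 - 90)*1)*(-1) = -136*1*(-1) = -136*(-1) = 136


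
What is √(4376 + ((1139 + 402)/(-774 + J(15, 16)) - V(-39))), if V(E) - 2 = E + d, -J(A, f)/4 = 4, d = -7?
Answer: √2757304610/790 ≈ 66.468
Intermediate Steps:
J(A, f) = -16 (J(A, f) = -4*4 = -16)
V(E) = -5 + E (V(E) = 2 + (E - 7) = 2 + (-7 + E) = -5 + E)
√(4376 + ((1139 + 402)/(-774 + J(15, 16)) - V(-39))) = √(4376 + ((1139 + 402)/(-774 - 16) - (-5 - 39))) = √(4376 + (1541/(-790) - 1*(-44))) = √(4376 + (1541*(-1/790) + 44)) = √(4376 + (-1541/790 + 44)) = √(4376 + 33219/790) = √(3490259/790) = √2757304610/790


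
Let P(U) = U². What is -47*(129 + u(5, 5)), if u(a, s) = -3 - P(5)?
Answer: -4747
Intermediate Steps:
u(a, s) = -28 (u(a, s) = -3 - 1*5² = -3 - 1*25 = -3 - 25 = -28)
-47*(129 + u(5, 5)) = -47*(129 - 28) = -47*101 = -4747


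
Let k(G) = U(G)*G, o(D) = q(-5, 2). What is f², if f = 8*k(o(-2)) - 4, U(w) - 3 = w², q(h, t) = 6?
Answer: 3489424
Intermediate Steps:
U(w) = 3 + w²
o(D) = 6
k(G) = G*(3 + G²) (k(G) = (3 + G²)*G = G*(3 + G²))
f = 1868 (f = 8*(6*(3 + 6²)) - 4 = 8*(6*(3 + 36)) - 4 = 8*(6*39) - 4 = 8*234 - 4 = 1872 - 4 = 1868)
f² = 1868² = 3489424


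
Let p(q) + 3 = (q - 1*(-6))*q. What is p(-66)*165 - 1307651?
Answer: -654746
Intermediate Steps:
p(q) = -3 + q*(6 + q) (p(q) = -3 + (q - 1*(-6))*q = -3 + (q + 6)*q = -3 + (6 + q)*q = -3 + q*(6 + q))
p(-66)*165 - 1307651 = (-3 + (-66)² + 6*(-66))*165 - 1307651 = (-3 + 4356 - 396)*165 - 1307651 = 3957*165 - 1307651 = 652905 - 1307651 = -654746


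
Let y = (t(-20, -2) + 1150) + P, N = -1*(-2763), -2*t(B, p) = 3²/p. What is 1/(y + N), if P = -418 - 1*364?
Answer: 4/12533 ≈ 0.00031916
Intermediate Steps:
t(B, p) = -9/(2*p) (t(B, p) = -3²/(2*p) = -9/(2*p))
P = -782 (P = -418 - 364 = -782)
N = 2763
y = 1481/4 (y = (-9/2/(-2) + 1150) - 782 = (-9/2*(-½) + 1150) - 782 = (9/4 + 1150) - 782 = 4609/4 - 782 = 1481/4 ≈ 370.25)
1/(y + N) = 1/(1481/4 + 2763) = 1/(12533/4) = 4/12533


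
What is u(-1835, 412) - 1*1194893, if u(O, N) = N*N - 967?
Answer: -1026116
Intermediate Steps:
u(O, N) = -967 + N² (u(O, N) = N² - 967 = -967 + N²)
u(-1835, 412) - 1*1194893 = (-967 + 412²) - 1*1194893 = (-967 + 169744) - 1194893 = 168777 - 1194893 = -1026116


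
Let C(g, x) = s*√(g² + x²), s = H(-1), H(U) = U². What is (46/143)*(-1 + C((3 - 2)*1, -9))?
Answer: -46/143 + 46*√82/143 ≈ 2.5912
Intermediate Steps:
s = 1 (s = (-1)² = 1)
C(g, x) = √(g² + x²) (C(g, x) = 1*√(g² + x²) = √(g² + x²))
(46/143)*(-1 + C((3 - 2)*1, -9)) = (46/143)*(-1 + √(((3 - 2)*1)² + (-9)²)) = (46*(1/143))*(-1 + √((1*1)² + 81)) = 46*(-1 + √(1² + 81))/143 = 46*(-1 + √(1 + 81))/143 = 46*(-1 + √82)/143 = -46/143 + 46*√82/143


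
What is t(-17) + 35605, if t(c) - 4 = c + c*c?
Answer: 35881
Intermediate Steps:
t(c) = 4 + c + c² (t(c) = 4 + (c + c*c) = 4 + (c + c²) = 4 + c + c²)
t(-17) + 35605 = (4 - 17 + (-17)²) + 35605 = (4 - 17 + 289) + 35605 = 276 + 35605 = 35881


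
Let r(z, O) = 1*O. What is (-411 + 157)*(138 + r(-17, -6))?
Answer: -33528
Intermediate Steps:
r(z, O) = O
(-411 + 157)*(138 + r(-17, -6)) = (-411 + 157)*(138 - 6) = -254*132 = -33528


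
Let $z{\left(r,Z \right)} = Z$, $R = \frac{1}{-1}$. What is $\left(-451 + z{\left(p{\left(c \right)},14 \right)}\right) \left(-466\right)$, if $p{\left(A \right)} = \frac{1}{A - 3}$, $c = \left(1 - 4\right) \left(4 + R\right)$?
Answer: $203642$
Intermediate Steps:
$R = -1$
$c = -9$ ($c = \left(1 - 4\right) \left(4 - 1\right) = \left(-3\right) 3 = -9$)
$p{\left(A \right)} = \frac{1}{-3 + A}$
$\left(-451 + z{\left(p{\left(c \right)},14 \right)}\right) \left(-466\right) = \left(-451 + 14\right) \left(-466\right) = \left(-437\right) \left(-466\right) = 203642$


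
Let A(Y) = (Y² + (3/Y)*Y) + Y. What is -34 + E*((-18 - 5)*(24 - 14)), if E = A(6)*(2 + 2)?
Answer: -41434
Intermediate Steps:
A(Y) = 3 + Y + Y² (A(Y) = (Y² + 3) + Y = (3 + Y²) + Y = 3 + Y + Y²)
E = 180 (E = (3 + 6 + 6²)*(2 + 2) = (3 + 6 + 36)*4 = 45*4 = 180)
-34 + E*((-18 - 5)*(24 - 14)) = -34 + 180*((-18 - 5)*(24 - 14)) = -34 + 180*(-23*10) = -34 + 180*(-230) = -34 - 41400 = -41434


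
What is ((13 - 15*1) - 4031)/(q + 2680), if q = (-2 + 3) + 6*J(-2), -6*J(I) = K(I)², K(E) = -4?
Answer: -4033/2665 ≈ -1.5133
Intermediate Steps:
J(I) = -8/3 (J(I) = -⅙*(-4)² = -⅙*16 = -8/3)
q = -15 (q = (-2 + 3) + 6*(-8/3) = 1 - 16 = -15)
((13 - 15*1) - 4031)/(q + 2680) = ((13 - 15*1) - 4031)/(-15 + 2680) = ((13 - 15) - 4031)/2665 = (-2 - 4031)*(1/2665) = -4033*1/2665 = -4033/2665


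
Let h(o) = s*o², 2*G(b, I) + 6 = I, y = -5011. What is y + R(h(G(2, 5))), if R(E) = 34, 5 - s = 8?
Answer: -4977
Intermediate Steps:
s = -3 (s = 5 - 1*8 = 5 - 8 = -3)
G(b, I) = -3 + I/2
h(o) = -3*o²
y + R(h(G(2, 5))) = -5011 + 34 = -4977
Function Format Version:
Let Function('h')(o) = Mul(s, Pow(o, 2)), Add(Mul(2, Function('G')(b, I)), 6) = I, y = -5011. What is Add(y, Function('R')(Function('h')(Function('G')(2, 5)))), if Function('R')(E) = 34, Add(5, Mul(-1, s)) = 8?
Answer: -4977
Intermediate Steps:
s = -3 (s = Add(5, Mul(-1, 8)) = Add(5, -8) = -3)
Function('G')(b, I) = Add(-3, Mul(Rational(1, 2), I))
Function('h')(o) = Mul(-3, Pow(o, 2))
Add(y, Function('R')(Function('h')(Function('G')(2, 5)))) = Add(-5011, 34) = -4977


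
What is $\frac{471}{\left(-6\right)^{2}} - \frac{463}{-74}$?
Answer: $\frac{8587}{444} \approx 19.34$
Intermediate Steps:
$\frac{471}{\left(-6\right)^{2}} - \frac{463}{-74} = \frac{471}{36} - - \frac{463}{74} = 471 \cdot \frac{1}{36} + \frac{463}{74} = \frac{157}{12} + \frac{463}{74} = \frac{8587}{444}$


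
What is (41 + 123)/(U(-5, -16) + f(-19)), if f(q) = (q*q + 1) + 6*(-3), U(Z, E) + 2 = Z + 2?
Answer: 164/339 ≈ 0.48378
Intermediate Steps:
U(Z, E) = Z (U(Z, E) = -2 + (Z + 2) = -2 + (2 + Z) = Z)
f(q) = -17 + q² (f(q) = (q² + 1) - 18 = (1 + q²) - 18 = -17 + q²)
(41 + 123)/(U(-5, -16) + f(-19)) = (41 + 123)/(-5 + (-17 + (-19)²)) = 164/(-5 + (-17 + 361)) = 164/(-5 + 344) = 164/339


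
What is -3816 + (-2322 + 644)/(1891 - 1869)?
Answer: -42815/11 ≈ -3892.3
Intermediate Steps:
-3816 + (-2322 + 644)/(1891 - 1869) = -3816 - 1678/22 = -3816 - 1678*1/22 = -3816 - 839/11 = -42815/11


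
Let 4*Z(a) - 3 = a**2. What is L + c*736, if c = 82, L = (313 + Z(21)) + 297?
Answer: 61073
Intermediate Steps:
Z(a) = 3/4 + a**2/4
L = 721 (L = (313 + (3/4 + (1/4)*21**2)) + 297 = (313 + (3/4 + (1/4)*441)) + 297 = (313 + (3/4 + 441/4)) + 297 = (313 + 111) + 297 = 424 + 297 = 721)
L + c*736 = 721 + 82*736 = 721 + 60352 = 61073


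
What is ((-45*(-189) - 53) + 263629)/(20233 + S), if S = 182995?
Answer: 272081/203228 ≈ 1.3388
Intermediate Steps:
((-45*(-189) - 53) + 263629)/(20233 + S) = ((-45*(-189) - 53) + 263629)/(20233 + 182995) = ((8505 - 53) + 263629)/203228 = (8452 + 263629)*(1/203228) = 272081*(1/203228) = 272081/203228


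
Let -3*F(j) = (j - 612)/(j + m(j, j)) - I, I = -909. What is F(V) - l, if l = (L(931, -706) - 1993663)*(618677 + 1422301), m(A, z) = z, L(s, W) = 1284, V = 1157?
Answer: 28228960645543633/6942 ≈ 4.0664e+12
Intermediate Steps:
F(j) = -303 - (-612 + j)/(6*j) (F(j) = -((j - 612)/(j + j) - 1*(-909))/3 = -((-612 + j)/((2*j)) + 909)/3 = -((-612 + j)*(1/(2*j)) + 909)/3 = -((-612 + j)/(2*j) + 909)/3 = -(909 + (-612 + j)/(2*j))/3 = -303 - (-612 + j)/(6*j))
l = -4066401706662 (l = (1284 - 1993663)*(618677 + 1422301) = -1992379*2040978 = -4066401706662)
F(V) - l = (-1819/6 + 102/1157) - 1*(-4066401706662) = (-1819/6 + 102*(1/1157)) + 4066401706662 = (-1819/6 + 102/1157) + 4066401706662 = -2103971/6942 + 4066401706662 = 28228960645543633/6942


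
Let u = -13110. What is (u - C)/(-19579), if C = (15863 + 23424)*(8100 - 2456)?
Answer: 221748938/19579 ≈ 11326.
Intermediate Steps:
C = 221735828 (C = 39287*5644 = 221735828)
(u - C)/(-19579) = (-13110 - 1*221735828)/(-19579) = (-13110 - 221735828)*(-1/19579) = -221748938*(-1/19579) = 221748938/19579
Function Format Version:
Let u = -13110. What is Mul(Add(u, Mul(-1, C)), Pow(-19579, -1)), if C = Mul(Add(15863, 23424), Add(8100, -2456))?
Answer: Rational(221748938, 19579) ≈ 11326.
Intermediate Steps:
C = 221735828 (C = Mul(39287, 5644) = 221735828)
Mul(Add(u, Mul(-1, C)), Pow(-19579, -1)) = Mul(Add(-13110, Mul(-1, 221735828)), Pow(-19579, -1)) = Mul(Add(-13110, -221735828), Rational(-1, 19579)) = Mul(-221748938, Rational(-1, 19579)) = Rational(221748938, 19579)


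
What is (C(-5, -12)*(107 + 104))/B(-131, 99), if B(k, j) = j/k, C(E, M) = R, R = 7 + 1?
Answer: -221128/99 ≈ -2233.6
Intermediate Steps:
R = 8
C(E, M) = 8
(C(-5, -12)*(107 + 104))/B(-131, 99) = (8*(107 + 104))/((99/(-131))) = (8*211)/((99*(-1/131))) = 1688/(-99/131) = 1688*(-131/99) = -221128/99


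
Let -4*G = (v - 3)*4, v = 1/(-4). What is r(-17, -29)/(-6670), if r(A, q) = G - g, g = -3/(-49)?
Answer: -125/261464 ≈ -0.00047808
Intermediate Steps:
v = -¼ ≈ -0.25000
g = 3/49 (g = -3*(-1/49) = 3/49 ≈ 0.061224)
G = 13/4 (G = -(-¼ - 3)*4/4 = -(-13)*4/16 = -¼*(-13) = 13/4 ≈ 3.2500)
r(A, q) = 625/196 (r(A, q) = 13/4 - 1*3/49 = 13/4 - 3/49 = 625/196)
r(-17, -29)/(-6670) = (625/196)/(-6670) = (625/196)*(-1/6670) = -125/261464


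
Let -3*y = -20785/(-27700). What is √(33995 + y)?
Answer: √2347544847165/8310 ≈ 184.38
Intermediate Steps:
y = -4157/16620 (y = -(-20785)/(3*(-27700)) = -(-20785)*(-1)/(3*27700) = -⅓*4157/5540 = -4157/16620 ≈ -0.25012)
√(33995 + y) = √(33995 - 4157/16620) = √(564992743/16620) = √2347544847165/8310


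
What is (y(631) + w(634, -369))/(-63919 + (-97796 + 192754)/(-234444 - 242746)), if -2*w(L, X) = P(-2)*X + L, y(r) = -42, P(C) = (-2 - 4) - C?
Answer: 261738715/15250801284 ≈ 0.017162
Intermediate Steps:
P(C) = -6 - C
w(L, X) = 2*X - L/2 (w(L, X) = -((-6 - 1*(-2))*X + L)/2 = -((-6 + 2)*X + L)/2 = -(-4*X + L)/2 = -(L - 4*X)/2 = 2*X - L/2)
(y(631) + w(634, -369))/(-63919 + (-97796 + 192754)/(-234444 - 242746)) = (-42 + (2*(-369) - 1/2*634))/(-63919 + (-97796 + 192754)/(-234444 - 242746)) = (-42 + (-738 - 317))/(-63919 + 94958/(-477190)) = (-42 - 1055)/(-63919 + 94958*(-1/477190)) = -1097/(-63919 - 47479/238595) = -1097/(-15250801284/238595) = -1097*(-238595/15250801284) = 261738715/15250801284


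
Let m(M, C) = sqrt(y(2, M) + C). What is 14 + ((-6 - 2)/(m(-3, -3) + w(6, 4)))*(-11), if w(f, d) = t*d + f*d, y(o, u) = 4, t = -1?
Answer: 382/21 ≈ 18.190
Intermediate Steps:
w(f, d) = -d + d*f (w(f, d) = -d + f*d = -d + d*f)
m(M, C) = sqrt(4 + C)
14 + ((-6 - 2)/(m(-3, -3) + w(6, 4)))*(-11) = 14 + ((-6 - 2)/(sqrt(4 - 3) + 4*(-1 + 6)))*(-11) = 14 - 8/(sqrt(1) + 4*5)*(-11) = 14 - 8/(1 + 20)*(-11) = 14 - 8/21*(-11) = 14 + 88/21 = 382/21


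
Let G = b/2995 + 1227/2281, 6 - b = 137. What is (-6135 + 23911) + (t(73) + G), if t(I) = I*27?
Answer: 134906882519/6831595 ≈ 19748.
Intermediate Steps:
b = -131 (b = 6 - 1*137 = 6 - 137 = -131)
t(I) = 27*I
G = 3376054/6831595 (G = -131/2995 + 1227/2281 = 3376054/6831595 ≈ 0.49418)
(-6135 + 23911) + (t(73) + G) = (-6135 + 23911) + (27*73 + 3376054/6831595) = 17776 + (1971 + 3376054/6831595) = 17776 + 13468449799/6831595 = 134906882519/6831595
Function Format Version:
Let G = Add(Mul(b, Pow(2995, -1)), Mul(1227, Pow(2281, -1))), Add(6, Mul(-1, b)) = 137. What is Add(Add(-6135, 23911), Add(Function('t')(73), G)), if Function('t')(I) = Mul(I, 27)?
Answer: Rational(134906882519, 6831595) ≈ 19748.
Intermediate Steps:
b = -131 (b = Add(6, Mul(-1, 137)) = Add(6, -137) = -131)
Function('t')(I) = Mul(27, I)
G = Rational(3376054, 6831595) (G = Add(Mul(-131, Pow(2995, -1)), Mul(1227, Pow(2281, -1))) = Add(Mul(-131, Rational(1, 2995)), Mul(1227, Rational(1, 2281))) = Add(Rational(-131, 2995), Rational(1227, 2281)) = Rational(3376054, 6831595) ≈ 0.49418)
Add(Add(-6135, 23911), Add(Function('t')(73), G)) = Add(Add(-6135, 23911), Add(Mul(27, 73), Rational(3376054, 6831595))) = Add(17776, Add(1971, Rational(3376054, 6831595))) = Add(17776, Rational(13468449799, 6831595)) = Rational(134906882519, 6831595)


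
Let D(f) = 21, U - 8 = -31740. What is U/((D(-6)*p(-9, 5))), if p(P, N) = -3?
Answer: 31732/63 ≈ 503.68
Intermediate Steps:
U = -31732 (U = 8 - 31740 = -31732)
U/((D(-6)*p(-9, 5))) = -31732/(21*(-3)) = -31732/(-63) = -31732*(-1/63) = 31732/63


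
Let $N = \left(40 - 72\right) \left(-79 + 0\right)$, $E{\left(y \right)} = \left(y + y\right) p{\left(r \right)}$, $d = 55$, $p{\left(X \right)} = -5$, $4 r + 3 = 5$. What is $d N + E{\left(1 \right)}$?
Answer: $139030$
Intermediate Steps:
$r = \frac{1}{2}$ ($r = - \frac{3}{4} + \frac{1}{4} \cdot 5 = - \frac{3}{4} + \frac{5}{4} = \frac{1}{2} \approx 0.5$)
$E{\left(y \right)} = - 10 y$ ($E{\left(y \right)} = \left(y + y\right) \left(-5\right) = 2 y \left(-5\right) = - 10 y$)
$N = 2528$ ($N = \left(-32\right) \left(-79\right) = 2528$)
$d N + E{\left(1 \right)} = 55 \cdot 2528 - 10 = 139040 - 10 = 139030$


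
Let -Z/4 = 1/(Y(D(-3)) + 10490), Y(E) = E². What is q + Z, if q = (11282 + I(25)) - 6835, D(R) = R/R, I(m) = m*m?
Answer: 53210348/10491 ≈ 5072.0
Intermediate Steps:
I(m) = m²
D(R) = 1
q = 5072 (q = (11282 + 25²) - 6835 = (11282 + 625) - 6835 = 11907 - 6835 = 5072)
Z = -4/10491 (Z = -4/(1² + 10490) = -4/(1 + 10490) = -4/10491 ≈ -0.00038128)
q + Z = 5072 - 4/10491 = 53210348/10491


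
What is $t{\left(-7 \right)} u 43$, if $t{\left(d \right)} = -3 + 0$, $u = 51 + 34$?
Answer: $-10965$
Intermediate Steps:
$u = 85$
$t{\left(d \right)} = -3$
$t{\left(-7 \right)} u 43 = \left(-3\right) 85 \cdot 43 = \left(-255\right) 43 = -10965$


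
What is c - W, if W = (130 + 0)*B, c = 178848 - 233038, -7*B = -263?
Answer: -413520/7 ≈ -59074.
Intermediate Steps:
B = 263/7 (B = -1/7*(-263) = 263/7 ≈ 37.571)
c = -54190
W = 34190/7 (W = (130 + 0)*(263/7) = 130*(263/7) = 34190/7 ≈ 4884.3)
c - W = -54190 - 1*34190/7 = -54190 - 34190/7 = -413520/7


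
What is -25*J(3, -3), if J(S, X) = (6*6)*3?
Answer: -2700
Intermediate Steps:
J(S, X) = 108 (J(S, X) = 36*3 = 108)
-25*J(3, -3) = -25*108 = -2700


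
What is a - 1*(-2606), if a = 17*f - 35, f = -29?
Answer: 2078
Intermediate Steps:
a = -528 (a = 17*(-29) - 35 = -493 - 35 = -528)
a - 1*(-2606) = -528 - 1*(-2606) = -528 + 2606 = 2078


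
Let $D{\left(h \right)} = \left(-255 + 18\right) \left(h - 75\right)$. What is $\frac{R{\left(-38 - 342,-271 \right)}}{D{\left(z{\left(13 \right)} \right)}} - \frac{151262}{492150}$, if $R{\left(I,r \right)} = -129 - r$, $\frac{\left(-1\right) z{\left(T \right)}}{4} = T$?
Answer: $- \frac{747158273}{2468870475} \approx -0.30263$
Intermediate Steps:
$z{\left(T \right)} = - 4 T$
$D{\left(h \right)} = 17775 - 237 h$ ($D{\left(h \right)} = - 237 \left(-75 + h\right) = 17775 - 237 h$)
$\frac{R{\left(-38 - 342,-271 \right)}}{D{\left(z{\left(13 \right)} \right)}} - \frac{151262}{492150} = \frac{-129 - -271}{17775 - 237 \left(\left(-4\right) 13\right)} - \frac{151262}{492150} = \frac{-129 + 271}{17775 - -12324} - \frac{75631}{246075} = \frac{142}{17775 + 12324} - \frac{75631}{246075} = \frac{142}{30099} - \frac{75631}{246075} = - \frac{747158273}{2468870475}$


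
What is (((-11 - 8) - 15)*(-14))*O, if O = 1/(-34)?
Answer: -14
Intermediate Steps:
O = -1/34 ≈ -0.029412
(((-11 - 8) - 15)*(-14))*O = (((-11 - 8) - 15)*(-14))*(-1/34) = ((-19 - 15)*(-14))*(-1/34) = -34*(-14)*(-1/34) = 476*(-1/34) = -14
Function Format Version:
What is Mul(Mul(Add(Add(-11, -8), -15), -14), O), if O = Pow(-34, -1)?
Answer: -14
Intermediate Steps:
O = Rational(-1, 34) ≈ -0.029412
Mul(Mul(Add(Add(-11, -8), -15), -14), O) = Mul(Mul(Add(Add(-11, -8), -15), -14), Rational(-1, 34)) = Mul(Mul(Add(-19, -15), -14), Rational(-1, 34)) = Mul(Mul(-34, -14), Rational(-1, 34)) = Mul(476, Rational(-1, 34)) = -14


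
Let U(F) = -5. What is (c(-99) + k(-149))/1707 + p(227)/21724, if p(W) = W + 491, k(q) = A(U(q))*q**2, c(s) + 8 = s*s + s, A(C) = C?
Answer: -1099827269/18541434 ≈ -59.317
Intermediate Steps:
c(s) = -8 + s + s**2 (c(s) = -8 + (s*s + s) = -8 + (s**2 + s) = -8 + (s + s**2) = -8 + s + s**2)
k(q) = -5*q**2
p(W) = 491 + W
(c(-99) + k(-149))/1707 + p(227)/21724 = ((-8 - 99 + (-99)**2) - 5*(-149)**2)/1707 + (491 + 227)/21724 = ((-8 - 99 + 9801) - 5*22201)*(1/1707) + 718*(1/21724) = (9694 - 111005)*(1/1707) + 359/10862 = -101311*1/1707 + 359/10862 = -101311/1707 + 359/10862 = -1099827269/18541434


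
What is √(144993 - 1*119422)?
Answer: √25571 ≈ 159.91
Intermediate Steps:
√(144993 - 1*119422) = √(144993 - 119422) = √25571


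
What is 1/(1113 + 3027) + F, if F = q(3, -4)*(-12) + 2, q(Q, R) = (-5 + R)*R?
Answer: -1780199/4140 ≈ -430.00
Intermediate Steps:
q(Q, R) = R*(-5 + R)
F = -430 (F = -4*(-5 - 4)*(-12) + 2 = -4*(-9)*(-12) + 2 = 36*(-12) + 2 = -432 + 2 = -430)
1/(1113 + 3027) + F = 1/(1113 + 3027) - 430 = 1/4140 - 430 = -1780199/4140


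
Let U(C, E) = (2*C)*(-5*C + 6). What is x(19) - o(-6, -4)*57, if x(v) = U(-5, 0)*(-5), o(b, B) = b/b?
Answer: 1493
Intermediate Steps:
o(b, B) = 1
U(C, E) = 2*C*(6 - 5*C) (U(C, E) = (2*C)*(6 - 5*C) = 2*C*(6 - 5*C))
x(v) = 1550 (x(v) = (2*(-5)*(6 - 5*(-5)))*(-5) = (2*(-5)*(6 + 25))*(-5) = (2*(-5)*31)*(-5) = -310*(-5) = 1550)
x(19) - o(-6, -4)*57 = 1550 - 57 = 1493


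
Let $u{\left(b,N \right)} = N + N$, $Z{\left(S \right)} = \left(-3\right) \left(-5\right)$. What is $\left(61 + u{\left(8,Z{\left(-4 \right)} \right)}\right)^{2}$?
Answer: $8281$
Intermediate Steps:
$Z{\left(S \right)} = 15$
$u{\left(b,N \right)} = 2 N$
$\left(61 + u{\left(8,Z{\left(-4 \right)} \right)}\right)^{2} = \left(61 + 2 \cdot 15\right)^{2} = \left(61 + 30\right)^{2} = 91^{2} = 8281$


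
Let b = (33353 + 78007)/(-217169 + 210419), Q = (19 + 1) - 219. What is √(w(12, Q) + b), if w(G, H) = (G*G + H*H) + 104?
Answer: √8962313/15 ≈ 199.58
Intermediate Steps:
Q = -199 (Q = 20 - 219 = -199)
b = -3712/225 (b = 111360/(-6750) = 111360*(-1/6750) = -3712/225 ≈ -16.498)
w(G, H) = 104 + G² + H² (w(G, H) = (G² + H²) + 104 = 104 + G² + H²)
√(w(12, Q) + b) = √((104 + 12² + (-199)²) - 3712/225) = √((104 + 144 + 39601) - 3712/225) = √(39849 - 3712/225) = √(8962313/225) = √8962313/15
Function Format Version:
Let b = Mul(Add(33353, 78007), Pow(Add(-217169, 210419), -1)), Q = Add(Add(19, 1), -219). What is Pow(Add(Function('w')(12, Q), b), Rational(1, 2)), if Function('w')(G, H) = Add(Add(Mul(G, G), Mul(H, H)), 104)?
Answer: Mul(Rational(1, 15), Pow(8962313, Rational(1, 2))) ≈ 199.58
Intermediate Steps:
Q = -199 (Q = Add(20, -219) = -199)
b = Rational(-3712, 225) (b = Mul(111360, Pow(-6750, -1)) = Mul(111360, Rational(-1, 6750)) = Rational(-3712, 225) ≈ -16.498)
Function('w')(G, H) = Add(104, Pow(G, 2), Pow(H, 2)) (Function('w')(G, H) = Add(Add(Pow(G, 2), Pow(H, 2)), 104) = Add(104, Pow(G, 2), Pow(H, 2)))
Pow(Add(Function('w')(12, Q), b), Rational(1, 2)) = Pow(Add(Add(104, Pow(12, 2), Pow(-199, 2)), Rational(-3712, 225)), Rational(1, 2)) = Pow(Add(Add(104, 144, 39601), Rational(-3712, 225)), Rational(1, 2)) = Pow(Add(39849, Rational(-3712, 225)), Rational(1, 2)) = Pow(Rational(8962313, 225), Rational(1, 2)) = Mul(Rational(1, 15), Pow(8962313, Rational(1, 2)))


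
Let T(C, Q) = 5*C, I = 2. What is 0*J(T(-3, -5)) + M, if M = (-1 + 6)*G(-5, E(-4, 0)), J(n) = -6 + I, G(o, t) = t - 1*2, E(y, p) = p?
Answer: -10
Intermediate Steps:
G(o, t) = -2 + t (G(o, t) = t - 2 = -2 + t)
J(n) = -4 (J(n) = -6 + 2 = -4)
M = -10 (M = (-1 + 6)*(-2 + 0) = 5*(-2) = -10)
0*J(T(-3, -5)) + M = 0*(-4) - 10 = 0 - 10 = -10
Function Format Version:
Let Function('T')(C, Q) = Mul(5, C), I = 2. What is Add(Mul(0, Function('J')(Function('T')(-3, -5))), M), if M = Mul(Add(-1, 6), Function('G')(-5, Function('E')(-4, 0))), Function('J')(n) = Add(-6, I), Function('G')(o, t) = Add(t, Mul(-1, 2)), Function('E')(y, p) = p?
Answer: -10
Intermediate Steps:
Function('G')(o, t) = Add(-2, t) (Function('G')(o, t) = Add(t, -2) = Add(-2, t))
Function('J')(n) = -4 (Function('J')(n) = Add(-6, 2) = -4)
M = -10 (M = Mul(Add(-1, 6), Add(-2, 0)) = Mul(5, -2) = -10)
Add(Mul(0, Function('J')(Function('T')(-3, -5))), M) = Add(Mul(0, -4), -10) = Add(0, -10) = -10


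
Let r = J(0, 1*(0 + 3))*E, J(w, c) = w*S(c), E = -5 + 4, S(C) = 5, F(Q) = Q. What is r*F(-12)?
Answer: 0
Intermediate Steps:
E = -1
J(w, c) = 5*w (J(w, c) = w*5 = 5*w)
r = 0 (r = (5*0)*(-1) = 0*(-1) = 0)
r*F(-12) = 0*(-12) = 0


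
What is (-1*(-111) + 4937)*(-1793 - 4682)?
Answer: -32685800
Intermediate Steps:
(-1*(-111) + 4937)*(-1793 - 4682) = (111 + 4937)*(-6475) = 5048*(-6475) = -32685800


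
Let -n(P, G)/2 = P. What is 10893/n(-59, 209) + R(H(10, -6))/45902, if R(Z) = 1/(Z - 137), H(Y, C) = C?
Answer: 302972455/3281993 ≈ 92.314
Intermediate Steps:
n(P, G) = -2*P
R(Z) = 1/(-137 + Z)
10893/n(-59, 209) + R(H(10, -6))/45902 = 10893/((-2*(-59))) + 1/(-137 - 6*45902) = 10893/118 + (1/45902)/(-143) = 10893*(1/118) - 1/143*1/45902 = 10893/118 - 1/6563986 = 302972455/3281993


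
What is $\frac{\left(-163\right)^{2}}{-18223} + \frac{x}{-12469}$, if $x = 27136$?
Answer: $- \frac{825788189}{227222587} \approx -3.6343$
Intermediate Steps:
$\frac{\left(-163\right)^{2}}{-18223} + \frac{x}{-12469} = \frac{\left(-163\right)^{2}}{-18223} + \frac{27136}{-12469} = 26569 \left(- \frac{1}{18223}\right) + 27136 \left(- \frac{1}{12469}\right) = - \frac{26569}{18223} - \frac{27136}{12469} = - \frac{825788189}{227222587}$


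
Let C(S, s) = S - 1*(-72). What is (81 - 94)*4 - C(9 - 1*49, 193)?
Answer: -84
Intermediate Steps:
C(S, s) = 72 + S (C(S, s) = S + 72 = 72 + S)
(81 - 94)*4 - C(9 - 1*49, 193) = (81 - 94)*4 - (72 + (9 - 1*49)) = -13*4 - (72 + (9 - 49)) = -52 - (72 - 40) = -52 - 1*32 = -52 - 32 = -84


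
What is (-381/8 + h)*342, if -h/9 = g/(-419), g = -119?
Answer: -28763397/1676 ≈ -17162.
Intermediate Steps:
h = -1071/419 (h = -(-1071)/(-419) = -(-1071)*(-1)/419 = -9*119/419 = -1071/419 ≈ -2.5561)
(-381/8 + h)*342 = (-381/8 - 1071/419)*342 = -168207/3352*342 = -28763397/1676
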